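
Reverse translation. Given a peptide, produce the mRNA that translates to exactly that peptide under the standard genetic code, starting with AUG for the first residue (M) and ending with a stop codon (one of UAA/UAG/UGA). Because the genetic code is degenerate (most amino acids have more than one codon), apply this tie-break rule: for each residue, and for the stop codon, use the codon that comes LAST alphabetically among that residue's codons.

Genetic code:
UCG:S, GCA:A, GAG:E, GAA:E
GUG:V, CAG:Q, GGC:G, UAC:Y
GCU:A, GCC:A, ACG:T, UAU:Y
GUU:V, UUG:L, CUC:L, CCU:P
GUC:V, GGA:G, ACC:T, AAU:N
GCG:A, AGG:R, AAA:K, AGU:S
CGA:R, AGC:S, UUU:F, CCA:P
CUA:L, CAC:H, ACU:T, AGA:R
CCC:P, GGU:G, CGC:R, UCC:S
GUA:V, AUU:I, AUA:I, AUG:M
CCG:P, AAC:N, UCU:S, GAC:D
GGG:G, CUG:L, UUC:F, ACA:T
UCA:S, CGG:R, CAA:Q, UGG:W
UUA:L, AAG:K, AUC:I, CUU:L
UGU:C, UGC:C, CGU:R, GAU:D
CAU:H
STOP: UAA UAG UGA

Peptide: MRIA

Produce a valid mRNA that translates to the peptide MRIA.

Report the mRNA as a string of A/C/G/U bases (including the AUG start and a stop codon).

residue 1: M -> AUG (start codon)
residue 2: R codons sorted = AGA,AGG,CGA,CGC,CGG,CGU -> pick last = CGU
residue 3: I codons sorted = AUA,AUC,AUU -> pick last = AUU
residue 4: A codons sorted = GCA,GCC,GCG,GCU -> pick last = GCU
terminator: stop codons sorted = UAA,UAG,UGA -> pick last = UGA

Answer: mRNA: AUGCGUAUUGCUUGA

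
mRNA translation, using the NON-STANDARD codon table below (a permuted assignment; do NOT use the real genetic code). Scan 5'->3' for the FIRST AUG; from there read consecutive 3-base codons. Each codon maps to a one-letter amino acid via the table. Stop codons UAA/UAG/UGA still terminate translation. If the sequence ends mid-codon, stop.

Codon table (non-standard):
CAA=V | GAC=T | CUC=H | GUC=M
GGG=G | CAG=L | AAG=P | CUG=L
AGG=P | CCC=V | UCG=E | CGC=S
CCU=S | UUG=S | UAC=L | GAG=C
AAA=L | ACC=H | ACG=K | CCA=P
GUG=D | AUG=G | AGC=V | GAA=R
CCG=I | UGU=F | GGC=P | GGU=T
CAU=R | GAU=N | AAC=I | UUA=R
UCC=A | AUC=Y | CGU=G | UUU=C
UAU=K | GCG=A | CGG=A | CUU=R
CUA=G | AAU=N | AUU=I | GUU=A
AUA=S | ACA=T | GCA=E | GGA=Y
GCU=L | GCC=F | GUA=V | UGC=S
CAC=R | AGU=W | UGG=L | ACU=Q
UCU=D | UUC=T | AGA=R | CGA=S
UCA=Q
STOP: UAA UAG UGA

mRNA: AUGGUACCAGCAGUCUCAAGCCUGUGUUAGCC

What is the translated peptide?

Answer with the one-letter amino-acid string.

Answer: GVPEMQVLF

Derivation:
start AUG at pos 0
pos 0: AUG -> G; peptide=G
pos 3: GUA -> V; peptide=GV
pos 6: CCA -> P; peptide=GVP
pos 9: GCA -> E; peptide=GVPE
pos 12: GUC -> M; peptide=GVPEM
pos 15: UCA -> Q; peptide=GVPEMQ
pos 18: AGC -> V; peptide=GVPEMQV
pos 21: CUG -> L; peptide=GVPEMQVL
pos 24: UGU -> F; peptide=GVPEMQVLF
pos 27: UAG -> STOP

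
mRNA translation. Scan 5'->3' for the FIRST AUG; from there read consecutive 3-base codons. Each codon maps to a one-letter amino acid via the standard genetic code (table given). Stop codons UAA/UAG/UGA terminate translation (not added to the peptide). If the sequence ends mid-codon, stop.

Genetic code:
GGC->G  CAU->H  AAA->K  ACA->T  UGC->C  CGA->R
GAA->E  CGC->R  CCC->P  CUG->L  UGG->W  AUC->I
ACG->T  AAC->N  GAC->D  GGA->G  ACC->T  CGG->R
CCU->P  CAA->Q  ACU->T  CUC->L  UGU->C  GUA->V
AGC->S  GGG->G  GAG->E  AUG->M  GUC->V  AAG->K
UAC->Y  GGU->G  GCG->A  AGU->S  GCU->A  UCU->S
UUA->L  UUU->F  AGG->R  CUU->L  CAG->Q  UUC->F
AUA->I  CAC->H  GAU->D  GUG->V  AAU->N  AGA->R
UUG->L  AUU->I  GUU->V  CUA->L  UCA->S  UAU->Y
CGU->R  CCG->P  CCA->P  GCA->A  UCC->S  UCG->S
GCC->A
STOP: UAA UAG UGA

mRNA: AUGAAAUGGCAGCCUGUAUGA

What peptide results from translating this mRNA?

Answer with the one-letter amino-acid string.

start AUG at pos 0
pos 0: AUG -> M; peptide=M
pos 3: AAA -> K; peptide=MK
pos 6: UGG -> W; peptide=MKW
pos 9: CAG -> Q; peptide=MKWQ
pos 12: CCU -> P; peptide=MKWQP
pos 15: GUA -> V; peptide=MKWQPV
pos 18: UGA -> STOP

Answer: MKWQPV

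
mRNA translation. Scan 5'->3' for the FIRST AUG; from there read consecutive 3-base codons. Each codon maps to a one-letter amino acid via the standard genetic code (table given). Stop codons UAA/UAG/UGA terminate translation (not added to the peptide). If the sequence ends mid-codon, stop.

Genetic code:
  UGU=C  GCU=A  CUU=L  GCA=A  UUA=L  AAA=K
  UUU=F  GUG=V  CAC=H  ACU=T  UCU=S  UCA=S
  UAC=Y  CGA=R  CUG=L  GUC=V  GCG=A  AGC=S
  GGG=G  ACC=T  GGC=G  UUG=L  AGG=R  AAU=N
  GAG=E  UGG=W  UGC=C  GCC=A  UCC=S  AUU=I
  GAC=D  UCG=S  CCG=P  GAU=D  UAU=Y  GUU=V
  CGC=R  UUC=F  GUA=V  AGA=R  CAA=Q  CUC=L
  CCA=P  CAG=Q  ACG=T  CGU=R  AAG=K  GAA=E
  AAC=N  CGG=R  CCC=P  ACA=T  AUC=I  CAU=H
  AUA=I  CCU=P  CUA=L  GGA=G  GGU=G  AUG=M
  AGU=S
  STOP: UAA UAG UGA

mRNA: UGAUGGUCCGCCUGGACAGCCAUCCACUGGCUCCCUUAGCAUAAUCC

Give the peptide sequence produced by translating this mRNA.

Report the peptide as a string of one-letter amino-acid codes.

Answer: MVRLDSHPLAPLA

Derivation:
start AUG at pos 2
pos 2: AUG -> M; peptide=M
pos 5: GUC -> V; peptide=MV
pos 8: CGC -> R; peptide=MVR
pos 11: CUG -> L; peptide=MVRL
pos 14: GAC -> D; peptide=MVRLD
pos 17: AGC -> S; peptide=MVRLDS
pos 20: CAU -> H; peptide=MVRLDSH
pos 23: CCA -> P; peptide=MVRLDSHP
pos 26: CUG -> L; peptide=MVRLDSHPL
pos 29: GCU -> A; peptide=MVRLDSHPLA
pos 32: CCC -> P; peptide=MVRLDSHPLAP
pos 35: UUA -> L; peptide=MVRLDSHPLAPL
pos 38: GCA -> A; peptide=MVRLDSHPLAPLA
pos 41: UAA -> STOP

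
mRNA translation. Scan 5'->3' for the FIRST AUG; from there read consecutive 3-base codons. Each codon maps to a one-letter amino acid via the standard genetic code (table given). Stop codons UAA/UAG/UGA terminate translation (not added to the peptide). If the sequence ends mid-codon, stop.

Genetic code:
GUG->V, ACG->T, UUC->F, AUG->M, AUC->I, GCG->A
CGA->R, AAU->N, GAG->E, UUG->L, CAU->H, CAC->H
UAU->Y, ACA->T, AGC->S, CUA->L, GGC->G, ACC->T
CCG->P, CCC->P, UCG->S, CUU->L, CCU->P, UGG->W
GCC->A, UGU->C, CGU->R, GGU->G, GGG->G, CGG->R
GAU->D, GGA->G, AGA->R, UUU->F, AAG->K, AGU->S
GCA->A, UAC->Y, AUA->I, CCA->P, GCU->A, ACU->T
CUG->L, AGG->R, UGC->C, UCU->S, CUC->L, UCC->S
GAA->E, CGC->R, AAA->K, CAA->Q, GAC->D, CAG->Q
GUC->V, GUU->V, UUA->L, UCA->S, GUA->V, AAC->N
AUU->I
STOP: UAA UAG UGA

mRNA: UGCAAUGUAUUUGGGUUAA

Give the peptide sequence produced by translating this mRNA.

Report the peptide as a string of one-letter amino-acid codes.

start AUG at pos 4
pos 4: AUG -> M; peptide=M
pos 7: UAU -> Y; peptide=MY
pos 10: UUG -> L; peptide=MYL
pos 13: GGU -> G; peptide=MYLG
pos 16: UAA -> STOP

Answer: MYLG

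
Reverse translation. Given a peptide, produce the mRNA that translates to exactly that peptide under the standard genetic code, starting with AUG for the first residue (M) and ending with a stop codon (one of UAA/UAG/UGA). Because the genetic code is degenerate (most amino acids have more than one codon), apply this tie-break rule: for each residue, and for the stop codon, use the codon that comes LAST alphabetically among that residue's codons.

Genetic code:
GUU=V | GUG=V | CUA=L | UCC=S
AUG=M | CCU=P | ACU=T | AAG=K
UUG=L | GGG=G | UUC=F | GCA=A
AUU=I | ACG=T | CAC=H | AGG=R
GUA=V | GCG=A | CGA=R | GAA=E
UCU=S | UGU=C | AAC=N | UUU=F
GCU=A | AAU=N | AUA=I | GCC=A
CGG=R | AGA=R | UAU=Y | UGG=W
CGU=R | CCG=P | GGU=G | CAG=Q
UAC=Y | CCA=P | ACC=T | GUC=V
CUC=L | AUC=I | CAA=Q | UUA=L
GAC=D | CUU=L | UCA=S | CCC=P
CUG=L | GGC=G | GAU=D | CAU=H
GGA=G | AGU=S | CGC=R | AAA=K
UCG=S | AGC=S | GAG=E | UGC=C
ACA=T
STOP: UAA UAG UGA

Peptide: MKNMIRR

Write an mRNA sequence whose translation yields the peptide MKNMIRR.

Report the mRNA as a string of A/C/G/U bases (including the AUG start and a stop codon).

residue 1: M -> AUG (start codon)
residue 2: K codons sorted = AAA,AAG -> pick last = AAG
residue 3: N codons sorted = AAC,AAU -> pick last = AAU
residue 4: M -> AUG (only codon)
residue 5: I codons sorted = AUA,AUC,AUU -> pick last = AUU
residue 6: R codons sorted = AGA,AGG,CGA,CGC,CGG,CGU -> pick last = CGU
residue 7: R codons sorted = AGA,AGG,CGA,CGC,CGG,CGU -> pick last = CGU
terminator: stop codons sorted = UAA,UAG,UGA -> pick last = UGA

Answer: mRNA: AUGAAGAAUAUGAUUCGUCGUUGA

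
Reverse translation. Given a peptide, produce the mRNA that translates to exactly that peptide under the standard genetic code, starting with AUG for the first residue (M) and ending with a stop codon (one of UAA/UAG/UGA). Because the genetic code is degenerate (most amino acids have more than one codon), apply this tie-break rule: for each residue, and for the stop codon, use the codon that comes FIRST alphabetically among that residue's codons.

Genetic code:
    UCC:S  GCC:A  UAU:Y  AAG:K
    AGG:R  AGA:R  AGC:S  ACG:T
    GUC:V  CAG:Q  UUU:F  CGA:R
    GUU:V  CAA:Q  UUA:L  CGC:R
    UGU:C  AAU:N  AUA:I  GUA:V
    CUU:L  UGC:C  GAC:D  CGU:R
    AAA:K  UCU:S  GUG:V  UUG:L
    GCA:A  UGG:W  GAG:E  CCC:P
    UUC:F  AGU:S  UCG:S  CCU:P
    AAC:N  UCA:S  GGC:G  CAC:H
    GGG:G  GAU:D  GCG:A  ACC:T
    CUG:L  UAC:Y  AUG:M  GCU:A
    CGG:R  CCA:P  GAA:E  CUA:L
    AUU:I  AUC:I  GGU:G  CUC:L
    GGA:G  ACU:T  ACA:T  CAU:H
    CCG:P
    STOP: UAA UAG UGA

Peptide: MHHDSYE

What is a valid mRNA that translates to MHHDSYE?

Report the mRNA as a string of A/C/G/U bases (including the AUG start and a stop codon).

residue 1: M -> AUG (start codon)
residue 2: H codons sorted = CAC,CAU -> pick first = CAC
residue 3: H codons sorted = CAC,CAU -> pick first = CAC
residue 4: D codons sorted = GAC,GAU -> pick first = GAC
residue 5: S codons sorted = AGC,AGU,UCA,UCC,UCG,UCU -> pick first = AGC
residue 6: Y codons sorted = UAC,UAU -> pick first = UAC
residue 7: E codons sorted = GAA,GAG -> pick first = GAA
terminator: stop codons sorted = UAA,UAG,UGA -> pick first = UAA

Answer: mRNA: AUGCACCACGACAGCUACGAAUAA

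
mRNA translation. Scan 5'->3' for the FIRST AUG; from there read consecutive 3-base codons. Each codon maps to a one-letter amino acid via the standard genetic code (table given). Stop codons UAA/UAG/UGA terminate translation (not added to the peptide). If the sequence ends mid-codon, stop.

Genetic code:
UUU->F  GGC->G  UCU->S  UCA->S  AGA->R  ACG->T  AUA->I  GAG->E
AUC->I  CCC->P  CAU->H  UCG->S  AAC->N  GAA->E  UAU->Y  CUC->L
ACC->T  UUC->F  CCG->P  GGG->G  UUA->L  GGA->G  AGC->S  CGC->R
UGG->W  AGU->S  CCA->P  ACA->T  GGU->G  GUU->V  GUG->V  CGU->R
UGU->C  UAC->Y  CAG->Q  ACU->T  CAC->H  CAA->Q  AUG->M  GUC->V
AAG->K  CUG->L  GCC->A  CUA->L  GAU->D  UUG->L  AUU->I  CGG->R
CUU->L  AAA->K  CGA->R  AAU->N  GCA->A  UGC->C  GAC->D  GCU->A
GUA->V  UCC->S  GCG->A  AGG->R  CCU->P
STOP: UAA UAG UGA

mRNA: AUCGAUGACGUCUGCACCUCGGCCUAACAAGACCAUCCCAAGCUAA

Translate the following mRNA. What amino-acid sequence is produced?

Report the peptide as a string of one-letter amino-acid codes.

start AUG at pos 4
pos 4: AUG -> M; peptide=M
pos 7: ACG -> T; peptide=MT
pos 10: UCU -> S; peptide=MTS
pos 13: GCA -> A; peptide=MTSA
pos 16: CCU -> P; peptide=MTSAP
pos 19: CGG -> R; peptide=MTSAPR
pos 22: CCU -> P; peptide=MTSAPRP
pos 25: AAC -> N; peptide=MTSAPRPN
pos 28: AAG -> K; peptide=MTSAPRPNK
pos 31: ACC -> T; peptide=MTSAPRPNKT
pos 34: AUC -> I; peptide=MTSAPRPNKTI
pos 37: CCA -> P; peptide=MTSAPRPNKTIP
pos 40: AGC -> S; peptide=MTSAPRPNKTIPS
pos 43: UAA -> STOP

Answer: MTSAPRPNKTIPS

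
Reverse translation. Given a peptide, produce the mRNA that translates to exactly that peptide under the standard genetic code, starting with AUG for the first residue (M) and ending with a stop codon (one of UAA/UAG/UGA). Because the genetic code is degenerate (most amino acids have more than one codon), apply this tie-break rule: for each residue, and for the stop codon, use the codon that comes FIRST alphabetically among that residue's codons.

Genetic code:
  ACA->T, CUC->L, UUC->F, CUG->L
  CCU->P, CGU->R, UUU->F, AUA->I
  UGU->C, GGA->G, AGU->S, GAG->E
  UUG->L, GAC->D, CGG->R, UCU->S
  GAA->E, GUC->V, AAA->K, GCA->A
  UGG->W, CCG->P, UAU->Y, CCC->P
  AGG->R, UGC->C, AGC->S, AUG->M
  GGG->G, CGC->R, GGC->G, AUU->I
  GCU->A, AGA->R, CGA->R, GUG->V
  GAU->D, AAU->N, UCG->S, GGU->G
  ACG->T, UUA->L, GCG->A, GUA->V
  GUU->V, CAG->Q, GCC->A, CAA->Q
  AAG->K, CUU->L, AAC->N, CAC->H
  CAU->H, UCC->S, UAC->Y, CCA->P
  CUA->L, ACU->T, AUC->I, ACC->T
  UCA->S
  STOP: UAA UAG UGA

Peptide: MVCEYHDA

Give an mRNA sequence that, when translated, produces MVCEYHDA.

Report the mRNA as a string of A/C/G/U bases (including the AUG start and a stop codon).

residue 1: M -> AUG (start codon)
residue 2: V codons sorted = GUA,GUC,GUG,GUU -> pick first = GUA
residue 3: C codons sorted = UGC,UGU -> pick first = UGC
residue 4: E codons sorted = GAA,GAG -> pick first = GAA
residue 5: Y codons sorted = UAC,UAU -> pick first = UAC
residue 6: H codons sorted = CAC,CAU -> pick first = CAC
residue 7: D codons sorted = GAC,GAU -> pick first = GAC
residue 8: A codons sorted = GCA,GCC,GCG,GCU -> pick first = GCA
terminator: stop codons sorted = UAA,UAG,UGA -> pick first = UAA

Answer: mRNA: AUGGUAUGCGAAUACCACGACGCAUAA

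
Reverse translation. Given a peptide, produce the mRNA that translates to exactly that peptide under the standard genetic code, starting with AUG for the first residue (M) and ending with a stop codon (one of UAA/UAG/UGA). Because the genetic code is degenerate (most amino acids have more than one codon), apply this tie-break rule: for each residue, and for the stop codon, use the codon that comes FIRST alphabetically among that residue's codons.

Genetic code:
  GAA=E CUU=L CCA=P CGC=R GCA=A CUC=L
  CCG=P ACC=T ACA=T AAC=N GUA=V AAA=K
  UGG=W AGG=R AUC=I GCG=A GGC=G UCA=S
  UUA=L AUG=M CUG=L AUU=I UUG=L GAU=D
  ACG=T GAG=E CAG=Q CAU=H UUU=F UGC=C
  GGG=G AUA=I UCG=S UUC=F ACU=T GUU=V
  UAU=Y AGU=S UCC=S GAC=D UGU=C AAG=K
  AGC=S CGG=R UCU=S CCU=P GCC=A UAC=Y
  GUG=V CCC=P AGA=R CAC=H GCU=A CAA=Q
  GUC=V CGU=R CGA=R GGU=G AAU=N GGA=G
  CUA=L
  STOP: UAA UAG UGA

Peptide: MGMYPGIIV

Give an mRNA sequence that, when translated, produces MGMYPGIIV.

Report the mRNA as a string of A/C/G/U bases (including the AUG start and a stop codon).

residue 1: M -> AUG (start codon)
residue 2: G codons sorted = GGA,GGC,GGG,GGU -> pick first = GGA
residue 3: M -> AUG (only codon)
residue 4: Y codons sorted = UAC,UAU -> pick first = UAC
residue 5: P codons sorted = CCA,CCC,CCG,CCU -> pick first = CCA
residue 6: G codons sorted = GGA,GGC,GGG,GGU -> pick first = GGA
residue 7: I codons sorted = AUA,AUC,AUU -> pick first = AUA
residue 8: I codons sorted = AUA,AUC,AUU -> pick first = AUA
residue 9: V codons sorted = GUA,GUC,GUG,GUU -> pick first = GUA
terminator: stop codons sorted = UAA,UAG,UGA -> pick first = UAA

Answer: mRNA: AUGGGAAUGUACCCAGGAAUAAUAGUAUAA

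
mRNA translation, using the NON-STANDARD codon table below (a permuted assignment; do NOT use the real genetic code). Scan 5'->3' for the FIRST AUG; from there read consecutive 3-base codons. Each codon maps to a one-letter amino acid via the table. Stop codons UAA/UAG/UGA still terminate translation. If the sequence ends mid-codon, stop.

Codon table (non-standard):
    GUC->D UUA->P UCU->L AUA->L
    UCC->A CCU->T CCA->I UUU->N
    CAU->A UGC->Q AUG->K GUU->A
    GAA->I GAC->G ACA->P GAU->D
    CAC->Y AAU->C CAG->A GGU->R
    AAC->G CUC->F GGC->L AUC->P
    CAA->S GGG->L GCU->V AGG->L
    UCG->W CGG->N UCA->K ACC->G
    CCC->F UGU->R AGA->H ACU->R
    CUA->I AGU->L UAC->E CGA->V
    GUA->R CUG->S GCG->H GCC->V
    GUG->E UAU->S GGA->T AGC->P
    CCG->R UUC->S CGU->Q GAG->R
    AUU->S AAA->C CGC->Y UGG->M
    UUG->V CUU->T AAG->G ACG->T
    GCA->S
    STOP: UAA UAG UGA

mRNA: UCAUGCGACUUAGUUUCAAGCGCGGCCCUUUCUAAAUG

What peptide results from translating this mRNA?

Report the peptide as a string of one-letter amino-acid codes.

Answer: KVTLSGYLTS

Derivation:
start AUG at pos 2
pos 2: AUG -> K; peptide=K
pos 5: CGA -> V; peptide=KV
pos 8: CUU -> T; peptide=KVT
pos 11: AGU -> L; peptide=KVTL
pos 14: UUC -> S; peptide=KVTLS
pos 17: AAG -> G; peptide=KVTLSG
pos 20: CGC -> Y; peptide=KVTLSGY
pos 23: GGC -> L; peptide=KVTLSGYL
pos 26: CCU -> T; peptide=KVTLSGYLT
pos 29: UUC -> S; peptide=KVTLSGYLTS
pos 32: UAA -> STOP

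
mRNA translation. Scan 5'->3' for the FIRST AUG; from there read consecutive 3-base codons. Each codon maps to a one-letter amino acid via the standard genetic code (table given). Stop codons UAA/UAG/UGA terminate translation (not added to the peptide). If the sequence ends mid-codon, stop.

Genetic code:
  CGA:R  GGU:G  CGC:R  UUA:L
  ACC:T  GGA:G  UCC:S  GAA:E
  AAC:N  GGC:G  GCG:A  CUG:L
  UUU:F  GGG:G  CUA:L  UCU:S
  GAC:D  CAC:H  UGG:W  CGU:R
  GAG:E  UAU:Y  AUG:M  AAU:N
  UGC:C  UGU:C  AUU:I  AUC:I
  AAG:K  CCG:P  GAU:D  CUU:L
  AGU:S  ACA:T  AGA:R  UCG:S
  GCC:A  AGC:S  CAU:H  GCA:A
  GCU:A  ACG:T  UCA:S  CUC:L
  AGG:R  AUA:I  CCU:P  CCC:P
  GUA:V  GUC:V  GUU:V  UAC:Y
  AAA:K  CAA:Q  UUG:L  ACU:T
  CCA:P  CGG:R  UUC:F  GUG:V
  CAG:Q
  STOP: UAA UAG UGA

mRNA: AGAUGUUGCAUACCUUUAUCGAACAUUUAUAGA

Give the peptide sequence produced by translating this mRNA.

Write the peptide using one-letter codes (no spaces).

Answer: MLHTFIEHL

Derivation:
start AUG at pos 2
pos 2: AUG -> M; peptide=M
pos 5: UUG -> L; peptide=ML
pos 8: CAU -> H; peptide=MLH
pos 11: ACC -> T; peptide=MLHT
pos 14: UUU -> F; peptide=MLHTF
pos 17: AUC -> I; peptide=MLHTFI
pos 20: GAA -> E; peptide=MLHTFIE
pos 23: CAU -> H; peptide=MLHTFIEH
pos 26: UUA -> L; peptide=MLHTFIEHL
pos 29: UAG -> STOP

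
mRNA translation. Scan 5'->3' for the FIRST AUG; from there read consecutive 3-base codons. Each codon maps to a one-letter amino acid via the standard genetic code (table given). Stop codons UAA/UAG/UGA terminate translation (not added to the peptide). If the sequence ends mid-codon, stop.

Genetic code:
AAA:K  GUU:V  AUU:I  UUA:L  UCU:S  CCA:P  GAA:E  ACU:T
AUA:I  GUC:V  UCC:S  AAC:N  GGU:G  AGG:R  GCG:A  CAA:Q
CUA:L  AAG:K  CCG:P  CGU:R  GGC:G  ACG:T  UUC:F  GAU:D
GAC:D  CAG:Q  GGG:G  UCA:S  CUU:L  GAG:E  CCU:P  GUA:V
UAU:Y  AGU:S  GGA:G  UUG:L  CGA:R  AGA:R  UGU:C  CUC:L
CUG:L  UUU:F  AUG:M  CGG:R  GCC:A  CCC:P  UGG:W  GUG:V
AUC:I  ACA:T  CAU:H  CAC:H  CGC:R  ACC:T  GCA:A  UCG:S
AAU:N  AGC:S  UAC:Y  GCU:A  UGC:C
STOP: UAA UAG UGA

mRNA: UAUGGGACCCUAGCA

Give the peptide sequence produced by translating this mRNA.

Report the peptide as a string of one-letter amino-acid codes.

start AUG at pos 1
pos 1: AUG -> M; peptide=M
pos 4: GGA -> G; peptide=MG
pos 7: CCC -> P; peptide=MGP
pos 10: UAG -> STOP

Answer: MGP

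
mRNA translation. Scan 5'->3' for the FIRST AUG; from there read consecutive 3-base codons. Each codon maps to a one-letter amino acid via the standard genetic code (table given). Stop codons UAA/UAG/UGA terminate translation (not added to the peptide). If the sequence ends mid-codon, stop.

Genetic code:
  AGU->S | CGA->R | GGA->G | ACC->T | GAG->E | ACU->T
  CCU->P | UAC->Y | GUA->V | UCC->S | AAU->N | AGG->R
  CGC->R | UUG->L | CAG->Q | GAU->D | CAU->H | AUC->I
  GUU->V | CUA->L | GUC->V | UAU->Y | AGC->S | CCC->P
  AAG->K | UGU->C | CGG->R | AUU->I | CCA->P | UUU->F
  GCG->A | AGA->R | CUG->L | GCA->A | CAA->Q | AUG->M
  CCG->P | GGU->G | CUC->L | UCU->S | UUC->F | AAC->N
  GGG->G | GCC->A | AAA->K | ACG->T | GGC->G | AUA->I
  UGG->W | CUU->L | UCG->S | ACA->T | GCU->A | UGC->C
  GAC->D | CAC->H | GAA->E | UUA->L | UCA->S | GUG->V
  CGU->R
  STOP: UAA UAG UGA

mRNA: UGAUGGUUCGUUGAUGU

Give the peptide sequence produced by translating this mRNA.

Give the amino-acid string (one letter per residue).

start AUG at pos 2
pos 2: AUG -> M; peptide=M
pos 5: GUU -> V; peptide=MV
pos 8: CGU -> R; peptide=MVR
pos 11: UGA -> STOP

Answer: MVR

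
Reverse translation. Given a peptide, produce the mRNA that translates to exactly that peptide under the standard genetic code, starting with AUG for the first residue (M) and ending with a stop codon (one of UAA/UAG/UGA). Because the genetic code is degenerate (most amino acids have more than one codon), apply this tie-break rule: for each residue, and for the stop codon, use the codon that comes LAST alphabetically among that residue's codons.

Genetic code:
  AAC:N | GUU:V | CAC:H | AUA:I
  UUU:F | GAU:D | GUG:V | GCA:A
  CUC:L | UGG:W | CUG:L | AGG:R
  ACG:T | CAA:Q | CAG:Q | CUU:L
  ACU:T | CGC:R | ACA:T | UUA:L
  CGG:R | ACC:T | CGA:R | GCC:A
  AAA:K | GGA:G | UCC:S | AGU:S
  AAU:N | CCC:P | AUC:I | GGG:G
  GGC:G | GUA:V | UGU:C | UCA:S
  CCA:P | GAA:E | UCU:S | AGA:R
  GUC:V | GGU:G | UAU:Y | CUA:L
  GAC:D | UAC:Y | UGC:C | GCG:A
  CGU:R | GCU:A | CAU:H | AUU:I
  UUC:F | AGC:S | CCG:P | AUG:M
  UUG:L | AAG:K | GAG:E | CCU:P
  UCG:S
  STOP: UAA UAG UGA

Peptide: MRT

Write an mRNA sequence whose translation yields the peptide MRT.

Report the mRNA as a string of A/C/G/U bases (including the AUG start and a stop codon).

Answer: mRNA: AUGCGUACUUGA

Derivation:
residue 1: M -> AUG (start codon)
residue 2: R codons sorted = AGA,AGG,CGA,CGC,CGG,CGU -> pick last = CGU
residue 3: T codons sorted = ACA,ACC,ACG,ACU -> pick last = ACU
terminator: stop codons sorted = UAA,UAG,UGA -> pick last = UGA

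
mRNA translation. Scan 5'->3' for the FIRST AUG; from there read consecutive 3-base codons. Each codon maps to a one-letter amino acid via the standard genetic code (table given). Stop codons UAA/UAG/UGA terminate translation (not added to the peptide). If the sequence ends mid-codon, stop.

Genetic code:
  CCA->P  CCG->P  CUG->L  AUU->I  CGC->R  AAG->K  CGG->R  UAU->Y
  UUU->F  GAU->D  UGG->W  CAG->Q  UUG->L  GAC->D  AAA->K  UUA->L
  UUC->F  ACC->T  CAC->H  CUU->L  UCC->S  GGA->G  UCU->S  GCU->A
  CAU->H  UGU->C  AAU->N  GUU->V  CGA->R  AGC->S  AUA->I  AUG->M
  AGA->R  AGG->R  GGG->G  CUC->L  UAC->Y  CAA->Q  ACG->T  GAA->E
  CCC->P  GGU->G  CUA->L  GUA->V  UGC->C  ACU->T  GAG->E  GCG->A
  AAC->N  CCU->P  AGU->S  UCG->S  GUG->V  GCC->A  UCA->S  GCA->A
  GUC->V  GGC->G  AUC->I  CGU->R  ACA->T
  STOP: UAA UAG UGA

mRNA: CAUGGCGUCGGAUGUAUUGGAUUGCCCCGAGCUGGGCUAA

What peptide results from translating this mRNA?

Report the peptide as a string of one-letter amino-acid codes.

Answer: MASDVLDCPELG

Derivation:
start AUG at pos 1
pos 1: AUG -> M; peptide=M
pos 4: GCG -> A; peptide=MA
pos 7: UCG -> S; peptide=MAS
pos 10: GAU -> D; peptide=MASD
pos 13: GUA -> V; peptide=MASDV
pos 16: UUG -> L; peptide=MASDVL
pos 19: GAU -> D; peptide=MASDVLD
pos 22: UGC -> C; peptide=MASDVLDC
pos 25: CCC -> P; peptide=MASDVLDCP
pos 28: GAG -> E; peptide=MASDVLDCPE
pos 31: CUG -> L; peptide=MASDVLDCPEL
pos 34: GGC -> G; peptide=MASDVLDCPELG
pos 37: UAA -> STOP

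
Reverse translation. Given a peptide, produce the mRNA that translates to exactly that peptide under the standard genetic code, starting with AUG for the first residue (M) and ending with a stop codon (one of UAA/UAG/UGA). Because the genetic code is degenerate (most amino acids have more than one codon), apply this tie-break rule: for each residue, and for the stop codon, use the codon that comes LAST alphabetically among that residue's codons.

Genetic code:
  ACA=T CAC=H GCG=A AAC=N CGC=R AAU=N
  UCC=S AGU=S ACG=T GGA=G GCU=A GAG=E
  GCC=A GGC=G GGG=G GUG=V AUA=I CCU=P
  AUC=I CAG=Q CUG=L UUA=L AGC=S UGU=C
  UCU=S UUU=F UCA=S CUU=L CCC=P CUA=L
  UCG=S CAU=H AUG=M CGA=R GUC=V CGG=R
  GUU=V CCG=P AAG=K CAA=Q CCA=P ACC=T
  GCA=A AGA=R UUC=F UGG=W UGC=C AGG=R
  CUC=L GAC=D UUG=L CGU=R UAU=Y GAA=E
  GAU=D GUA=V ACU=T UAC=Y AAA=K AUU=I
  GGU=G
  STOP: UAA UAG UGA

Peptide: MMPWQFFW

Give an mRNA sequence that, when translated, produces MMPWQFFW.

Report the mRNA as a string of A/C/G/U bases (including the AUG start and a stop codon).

residue 1: M -> AUG (start codon)
residue 2: M -> AUG (only codon)
residue 3: P codons sorted = CCA,CCC,CCG,CCU -> pick last = CCU
residue 4: W -> UGG (only codon)
residue 5: Q codons sorted = CAA,CAG -> pick last = CAG
residue 6: F codons sorted = UUC,UUU -> pick last = UUU
residue 7: F codons sorted = UUC,UUU -> pick last = UUU
residue 8: W -> UGG (only codon)
terminator: stop codons sorted = UAA,UAG,UGA -> pick last = UGA

Answer: mRNA: AUGAUGCCUUGGCAGUUUUUUUGGUGA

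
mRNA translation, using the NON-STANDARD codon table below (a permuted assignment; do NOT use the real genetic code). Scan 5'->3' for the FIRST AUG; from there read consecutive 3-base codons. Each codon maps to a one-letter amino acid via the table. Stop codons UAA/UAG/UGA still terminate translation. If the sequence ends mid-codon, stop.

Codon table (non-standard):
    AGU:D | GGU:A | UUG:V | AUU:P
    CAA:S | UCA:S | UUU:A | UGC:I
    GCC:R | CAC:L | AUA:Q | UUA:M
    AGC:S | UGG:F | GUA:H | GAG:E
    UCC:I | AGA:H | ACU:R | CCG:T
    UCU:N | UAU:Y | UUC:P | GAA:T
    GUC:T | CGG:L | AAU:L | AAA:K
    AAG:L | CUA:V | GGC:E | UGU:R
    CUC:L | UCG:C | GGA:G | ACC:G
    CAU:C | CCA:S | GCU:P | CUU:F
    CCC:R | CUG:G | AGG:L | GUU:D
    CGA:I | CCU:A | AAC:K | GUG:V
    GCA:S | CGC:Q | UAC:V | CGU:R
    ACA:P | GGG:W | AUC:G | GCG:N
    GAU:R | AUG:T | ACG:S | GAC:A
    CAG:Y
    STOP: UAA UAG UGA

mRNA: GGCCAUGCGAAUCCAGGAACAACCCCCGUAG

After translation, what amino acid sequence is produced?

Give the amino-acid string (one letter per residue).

start AUG at pos 4
pos 4: AUG -> T; peptide=T
pos 7: CGA -> I; peptide=TI
pos 10: AUC -> G; peptide=TIG
pos 13: CAG -> Y; peptide=TIGY
pos 16: GAA -> T; peptide=TIGYT
pos 19: CAA -> S; peptide=TIGYTS
pos 22: CCC -> R; peptide=TIGYTSR
pos 25: CCG -> T; peptide=TIGYTSRT
pos 28: UAG -> STOP

Answer: TIGYTSRT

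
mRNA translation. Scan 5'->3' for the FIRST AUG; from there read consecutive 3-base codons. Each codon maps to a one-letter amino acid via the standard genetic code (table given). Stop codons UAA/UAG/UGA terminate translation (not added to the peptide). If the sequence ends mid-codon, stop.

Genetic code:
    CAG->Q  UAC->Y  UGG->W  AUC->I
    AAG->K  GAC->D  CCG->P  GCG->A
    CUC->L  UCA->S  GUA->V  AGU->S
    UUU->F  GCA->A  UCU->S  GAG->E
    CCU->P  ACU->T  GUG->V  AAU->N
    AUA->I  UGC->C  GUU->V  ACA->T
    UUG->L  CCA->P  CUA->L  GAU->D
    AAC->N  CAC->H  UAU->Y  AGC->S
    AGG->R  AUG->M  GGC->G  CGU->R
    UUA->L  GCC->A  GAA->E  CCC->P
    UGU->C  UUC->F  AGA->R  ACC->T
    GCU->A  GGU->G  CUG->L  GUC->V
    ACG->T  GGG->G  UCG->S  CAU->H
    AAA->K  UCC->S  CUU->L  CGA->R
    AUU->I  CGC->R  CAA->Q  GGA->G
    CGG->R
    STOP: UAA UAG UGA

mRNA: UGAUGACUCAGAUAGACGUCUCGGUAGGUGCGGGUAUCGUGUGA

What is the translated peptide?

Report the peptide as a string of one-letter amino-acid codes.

start AUG at pos 2
pos 2: AUG -> M; peptide=M
pos 5: ACU -> T; peptide=MT
pos 8: CAG -> Q; peptide=MTQ
pos 11: AUA -> I; peptide=MTQI
pos 14: GAC -> D; peptide=MTQID
pos 17: GUC -> V; peptide=MTQIDV
pos 20: UCG -> S; peptide=MTQIDVS
pos 23: GUA -> V; peptide=MTQIDVSV
pos 26: GGU -> G; peptide=MTQIDVSVG
pos 29: GCG -> A; peptide=MTQIDVSVGA
pos 32: GGU -> G; peptide=MTQIDVSVGAG
pos 35: AUC -> I; peptide=MTQIDVSVGAGI
pos 38: GUG -> V; peptide=MTQIDVSVGAGIV
pos 41: UGA -> STOP

Answer: MTQIDVSVGAGIV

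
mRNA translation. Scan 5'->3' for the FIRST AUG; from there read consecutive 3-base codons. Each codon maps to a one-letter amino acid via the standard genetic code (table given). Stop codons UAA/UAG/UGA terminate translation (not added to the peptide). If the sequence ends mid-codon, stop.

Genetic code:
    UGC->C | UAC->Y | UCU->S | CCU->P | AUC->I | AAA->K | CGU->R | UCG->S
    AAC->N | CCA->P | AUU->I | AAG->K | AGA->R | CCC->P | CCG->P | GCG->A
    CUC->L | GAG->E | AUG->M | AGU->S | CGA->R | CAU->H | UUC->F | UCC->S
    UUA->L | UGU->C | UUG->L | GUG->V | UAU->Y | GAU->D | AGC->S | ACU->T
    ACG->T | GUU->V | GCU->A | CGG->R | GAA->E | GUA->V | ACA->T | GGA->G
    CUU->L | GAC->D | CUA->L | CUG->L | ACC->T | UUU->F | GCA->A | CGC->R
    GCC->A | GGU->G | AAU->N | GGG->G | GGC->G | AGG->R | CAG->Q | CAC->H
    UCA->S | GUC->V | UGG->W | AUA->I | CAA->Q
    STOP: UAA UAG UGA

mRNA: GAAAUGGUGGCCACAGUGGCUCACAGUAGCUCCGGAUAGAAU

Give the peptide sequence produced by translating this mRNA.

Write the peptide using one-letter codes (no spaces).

start AUG at pos 3
pos 3: AUG -> M; peptide=M
pos 6: GUG -> V; peptide=MV
pos 9: GCC -> A; peptide=MVA
pos 12: ACA -> T; peptide=MVAT
pos 15: GUG -> V; peptide=MVATV
pos 18: GCU -> A; peptide=MVATVA
pos 21: CAC -> H; peptide=MVATVAH
pos 24: AGU -> S; peptide=MVATVAHS
pos 27: AGC -> S; peptide=MVATVAHSS
pos 30: UCC -> S; peptide=MVATVAHSSS
pos 33: GGA -> G; peptide=MVATVAHSSSG
pos 36: UAG -> STOP

Answer: MVATVAHSSSG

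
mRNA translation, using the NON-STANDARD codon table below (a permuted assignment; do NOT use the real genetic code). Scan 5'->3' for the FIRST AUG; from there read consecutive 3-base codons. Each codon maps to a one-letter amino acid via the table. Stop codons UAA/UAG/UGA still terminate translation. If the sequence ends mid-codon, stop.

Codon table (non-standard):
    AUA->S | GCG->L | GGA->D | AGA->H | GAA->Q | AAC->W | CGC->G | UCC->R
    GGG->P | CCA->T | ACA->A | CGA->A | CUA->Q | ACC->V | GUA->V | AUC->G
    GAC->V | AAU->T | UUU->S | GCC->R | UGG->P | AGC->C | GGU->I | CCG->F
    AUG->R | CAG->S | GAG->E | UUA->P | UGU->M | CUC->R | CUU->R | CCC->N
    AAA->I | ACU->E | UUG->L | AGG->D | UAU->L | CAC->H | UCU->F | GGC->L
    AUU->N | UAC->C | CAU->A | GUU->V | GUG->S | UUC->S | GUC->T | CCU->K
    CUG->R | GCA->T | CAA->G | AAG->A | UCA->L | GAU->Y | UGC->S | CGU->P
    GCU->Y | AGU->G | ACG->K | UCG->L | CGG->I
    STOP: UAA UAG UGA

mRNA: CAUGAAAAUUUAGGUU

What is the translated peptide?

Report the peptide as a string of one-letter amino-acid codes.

Answer: RIN

Derivation:
start AUG at pos 1
pos 1: AUG -> R; peptide=R
pos 4: AAA -> I; peptide=RI
pos 7: AUU -> N; peptide=RIN
pos 10: UAG -> STOP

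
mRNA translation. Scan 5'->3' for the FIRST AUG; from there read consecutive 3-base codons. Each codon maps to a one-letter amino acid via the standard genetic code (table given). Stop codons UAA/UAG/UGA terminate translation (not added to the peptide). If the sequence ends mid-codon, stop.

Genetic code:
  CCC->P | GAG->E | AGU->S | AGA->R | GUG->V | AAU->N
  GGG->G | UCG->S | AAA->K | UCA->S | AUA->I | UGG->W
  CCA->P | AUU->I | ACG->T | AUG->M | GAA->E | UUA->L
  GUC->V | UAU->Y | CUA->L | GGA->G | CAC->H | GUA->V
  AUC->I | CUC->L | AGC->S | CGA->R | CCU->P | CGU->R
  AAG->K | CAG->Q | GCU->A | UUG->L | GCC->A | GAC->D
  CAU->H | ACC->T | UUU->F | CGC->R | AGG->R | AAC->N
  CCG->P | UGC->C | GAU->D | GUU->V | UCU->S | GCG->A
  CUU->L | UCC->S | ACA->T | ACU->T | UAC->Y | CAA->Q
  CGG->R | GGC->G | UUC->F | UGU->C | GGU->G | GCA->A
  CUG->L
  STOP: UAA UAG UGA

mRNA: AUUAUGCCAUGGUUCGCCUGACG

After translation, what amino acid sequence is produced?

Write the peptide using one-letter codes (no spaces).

Answer: MPWFA

Derivation:
start AUG at pos 3
pos 3: AUG -> M; peptide=M
pos 6: CCA -> P; peptide=MP
pos 9: UGG -> W; peptide=MPW
pos 12: UUC -> F; peptide=MPWF
pos 15: GCC -> A; peptide=MPWFA
pos 18: UGA -> STOP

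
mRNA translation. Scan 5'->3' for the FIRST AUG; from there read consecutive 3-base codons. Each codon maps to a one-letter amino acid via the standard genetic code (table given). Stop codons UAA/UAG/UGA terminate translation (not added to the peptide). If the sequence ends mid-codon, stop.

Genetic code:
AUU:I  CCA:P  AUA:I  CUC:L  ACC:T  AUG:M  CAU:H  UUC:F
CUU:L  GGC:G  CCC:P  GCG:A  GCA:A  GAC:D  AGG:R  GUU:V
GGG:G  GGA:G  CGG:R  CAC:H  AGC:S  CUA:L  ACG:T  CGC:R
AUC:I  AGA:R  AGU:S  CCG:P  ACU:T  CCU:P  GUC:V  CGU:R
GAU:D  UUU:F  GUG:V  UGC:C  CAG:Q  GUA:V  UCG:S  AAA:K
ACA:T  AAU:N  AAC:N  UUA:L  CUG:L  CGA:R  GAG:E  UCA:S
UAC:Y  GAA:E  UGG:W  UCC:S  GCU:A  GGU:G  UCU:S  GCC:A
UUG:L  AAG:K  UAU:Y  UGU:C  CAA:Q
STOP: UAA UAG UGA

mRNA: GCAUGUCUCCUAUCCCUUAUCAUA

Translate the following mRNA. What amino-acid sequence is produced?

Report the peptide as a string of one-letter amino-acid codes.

start AUG at pos 2
pos 2: AUG -> M; peptide=M
pos 5: UCU -> S; peptide=MS
pos 8: CCU -> P; peptide=MSP
pos 11: AUC -> I; peptide=MSPI
pos 14: CCU -> P; peptide=MSPIP
pos 17: UAU -> Y; peptide=MSPIPY
pos 20: CAU -> H; peptide=MSPIPYH
pos 23: only 1 nt remain (<3), stop (end of mRNA)

Answer: MSPIPYH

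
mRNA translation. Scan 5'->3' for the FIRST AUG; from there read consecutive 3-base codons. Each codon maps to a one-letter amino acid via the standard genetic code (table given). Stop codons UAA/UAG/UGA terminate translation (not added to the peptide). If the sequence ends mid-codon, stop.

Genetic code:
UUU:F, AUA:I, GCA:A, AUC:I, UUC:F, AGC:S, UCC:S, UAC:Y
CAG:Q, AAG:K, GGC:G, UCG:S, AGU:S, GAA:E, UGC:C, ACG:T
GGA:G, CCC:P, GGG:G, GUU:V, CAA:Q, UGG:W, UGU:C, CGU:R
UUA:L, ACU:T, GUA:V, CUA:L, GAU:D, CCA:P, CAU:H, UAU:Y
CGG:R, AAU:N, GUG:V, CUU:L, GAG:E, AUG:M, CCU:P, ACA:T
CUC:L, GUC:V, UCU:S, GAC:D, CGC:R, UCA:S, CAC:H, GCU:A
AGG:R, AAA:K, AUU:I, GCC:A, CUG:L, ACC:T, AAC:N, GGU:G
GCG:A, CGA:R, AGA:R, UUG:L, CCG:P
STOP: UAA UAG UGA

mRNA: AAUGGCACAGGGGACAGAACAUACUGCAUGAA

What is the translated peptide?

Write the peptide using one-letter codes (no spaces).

start AUG at pos 1
pos 1: AUG -> M; peptide=M
pos 4: GCA -> A; peptide=MA
pos 7: CAG -> Q; peptide=MAQ
pos 10: GGG -> G; peptide=MAQG
pos 13: ACA -> T; peptide=MAQGT
pos 16: GAA -> E; peptide=MAQGTE
pos 19: CAU -> H; peptide=MAQGTEH
pos 22: ACU -> T; peptide=MAQGTEHT
pos 25: GCA -> A; peptide=MAQGTEHTA
pos 28: UGA -> STOP

Answer: MAQGTEHTA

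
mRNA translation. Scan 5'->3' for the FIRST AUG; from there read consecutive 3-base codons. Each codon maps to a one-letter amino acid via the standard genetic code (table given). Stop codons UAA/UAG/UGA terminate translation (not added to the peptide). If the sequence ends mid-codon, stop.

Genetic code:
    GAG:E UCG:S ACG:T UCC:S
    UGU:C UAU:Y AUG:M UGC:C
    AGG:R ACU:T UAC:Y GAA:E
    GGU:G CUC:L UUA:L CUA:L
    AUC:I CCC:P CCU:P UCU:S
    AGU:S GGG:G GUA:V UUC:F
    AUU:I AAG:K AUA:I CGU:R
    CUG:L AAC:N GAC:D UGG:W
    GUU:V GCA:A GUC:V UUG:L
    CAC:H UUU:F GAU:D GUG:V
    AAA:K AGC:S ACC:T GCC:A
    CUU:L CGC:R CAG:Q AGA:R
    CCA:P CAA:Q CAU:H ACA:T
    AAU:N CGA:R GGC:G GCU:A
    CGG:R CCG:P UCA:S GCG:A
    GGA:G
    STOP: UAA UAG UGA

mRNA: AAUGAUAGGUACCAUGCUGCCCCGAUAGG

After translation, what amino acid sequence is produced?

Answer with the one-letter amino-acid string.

start AUG at pos 1
pos 1: AUG -> M; peptide=M
pos 4: AUA -> I; peptide=MI
pos 7: GGU -> G; peptide=MIG
pos 10: ACC -> T; peptide=MIGT
pos 13: AUG -> M; peptide=MIGTM
pos 16: CUG -> L; peptide=MIGTML
pos 19: CCC -> P; peptide=MIGTMLP
pos 22: CGA -> R; peptide=MIGTMLPR
pos 25: UAG -> STOP

Answer: MIGTMLPR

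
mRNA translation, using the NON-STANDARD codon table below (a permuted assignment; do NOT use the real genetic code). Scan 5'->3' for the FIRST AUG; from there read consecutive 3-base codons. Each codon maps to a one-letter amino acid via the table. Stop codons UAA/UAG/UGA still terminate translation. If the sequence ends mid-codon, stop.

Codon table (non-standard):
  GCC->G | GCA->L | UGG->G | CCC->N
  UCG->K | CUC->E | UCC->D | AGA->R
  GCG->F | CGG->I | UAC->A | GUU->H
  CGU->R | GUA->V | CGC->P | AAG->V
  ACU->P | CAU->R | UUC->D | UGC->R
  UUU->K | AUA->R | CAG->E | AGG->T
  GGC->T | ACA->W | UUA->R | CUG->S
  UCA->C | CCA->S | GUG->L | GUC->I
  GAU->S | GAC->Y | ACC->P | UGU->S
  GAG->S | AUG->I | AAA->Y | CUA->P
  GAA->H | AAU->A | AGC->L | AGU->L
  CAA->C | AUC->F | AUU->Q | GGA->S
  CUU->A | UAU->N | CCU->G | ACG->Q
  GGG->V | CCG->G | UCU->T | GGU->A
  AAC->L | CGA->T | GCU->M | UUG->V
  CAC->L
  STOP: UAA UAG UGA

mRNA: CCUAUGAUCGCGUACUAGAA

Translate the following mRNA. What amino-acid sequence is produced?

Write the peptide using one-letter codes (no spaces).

start AUG at pos 3
pos 3: AUG -> I; peptide=I
pos 6: AUC -> F; peptide=IF
pos 9: GCG -> F; peptide=IFF
pos 12: UAC -> A; peptide=IFFA
pos 15: UAG -> STOP

Answer: IFFA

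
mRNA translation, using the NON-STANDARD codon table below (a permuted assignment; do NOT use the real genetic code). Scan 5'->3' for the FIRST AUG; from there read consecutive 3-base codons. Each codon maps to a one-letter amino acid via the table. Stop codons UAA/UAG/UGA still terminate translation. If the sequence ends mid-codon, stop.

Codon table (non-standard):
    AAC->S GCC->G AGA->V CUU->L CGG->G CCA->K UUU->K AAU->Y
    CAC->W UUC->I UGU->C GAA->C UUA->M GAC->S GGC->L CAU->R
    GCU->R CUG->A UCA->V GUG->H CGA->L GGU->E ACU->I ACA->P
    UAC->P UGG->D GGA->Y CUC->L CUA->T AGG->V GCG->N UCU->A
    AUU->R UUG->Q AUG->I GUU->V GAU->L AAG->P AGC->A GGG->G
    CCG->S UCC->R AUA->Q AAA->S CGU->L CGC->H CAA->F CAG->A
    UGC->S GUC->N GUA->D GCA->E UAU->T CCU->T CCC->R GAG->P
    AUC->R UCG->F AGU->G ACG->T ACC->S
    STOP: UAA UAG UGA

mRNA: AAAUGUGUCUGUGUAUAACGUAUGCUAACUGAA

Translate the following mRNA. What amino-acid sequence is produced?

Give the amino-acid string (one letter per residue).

Answer: ICACQTTRS

Derivation:
start AUG at pos 2
pos 2: AUG -> I; peptide=I
pos 5: UGU -> C; peptide=IC
pos 8: CUG -> A; peptide=ICA
pos 11: UGU -> C; peptide=ICAC
pos 14: AUA -> Q; peptide=ICACQ
pos 17: ACG -> T; peptide=ICACQT
pos 20: UAU -> T; peptide=ICACQTT
pos 23: GCU -> R; peptide=ICACQTTR
pos 26: AAC -> S; peptide=ICACQTTRS
pos 29: UGA -> STOP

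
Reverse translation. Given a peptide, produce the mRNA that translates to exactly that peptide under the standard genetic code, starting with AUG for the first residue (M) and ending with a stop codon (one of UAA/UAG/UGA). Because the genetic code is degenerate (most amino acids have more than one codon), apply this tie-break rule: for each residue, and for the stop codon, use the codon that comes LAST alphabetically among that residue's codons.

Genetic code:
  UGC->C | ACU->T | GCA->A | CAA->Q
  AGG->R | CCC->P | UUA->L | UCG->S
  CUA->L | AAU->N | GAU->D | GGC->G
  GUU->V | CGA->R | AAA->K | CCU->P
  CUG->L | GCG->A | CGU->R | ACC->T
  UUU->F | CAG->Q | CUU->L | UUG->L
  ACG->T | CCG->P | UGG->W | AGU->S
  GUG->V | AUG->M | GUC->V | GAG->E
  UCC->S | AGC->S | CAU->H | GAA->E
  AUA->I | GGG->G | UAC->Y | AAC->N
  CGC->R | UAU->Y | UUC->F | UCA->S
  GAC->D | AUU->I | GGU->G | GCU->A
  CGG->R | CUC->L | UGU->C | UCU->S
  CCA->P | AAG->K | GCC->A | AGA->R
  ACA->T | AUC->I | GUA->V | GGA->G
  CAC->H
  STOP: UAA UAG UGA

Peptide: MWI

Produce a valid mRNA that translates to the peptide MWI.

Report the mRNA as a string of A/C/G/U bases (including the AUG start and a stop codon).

Answer: mRNA: AUGUGGAUUUGA

Derivation:
residue 1: M -> AUG (start codon)
residue 2: W -> UGG (only codon)
residue 3: I codons sorted = AUA,AUC,AUU -> pick last = AUU
terminator: stop codons sorted = UAA,UAG,UGA -> pick last = UGA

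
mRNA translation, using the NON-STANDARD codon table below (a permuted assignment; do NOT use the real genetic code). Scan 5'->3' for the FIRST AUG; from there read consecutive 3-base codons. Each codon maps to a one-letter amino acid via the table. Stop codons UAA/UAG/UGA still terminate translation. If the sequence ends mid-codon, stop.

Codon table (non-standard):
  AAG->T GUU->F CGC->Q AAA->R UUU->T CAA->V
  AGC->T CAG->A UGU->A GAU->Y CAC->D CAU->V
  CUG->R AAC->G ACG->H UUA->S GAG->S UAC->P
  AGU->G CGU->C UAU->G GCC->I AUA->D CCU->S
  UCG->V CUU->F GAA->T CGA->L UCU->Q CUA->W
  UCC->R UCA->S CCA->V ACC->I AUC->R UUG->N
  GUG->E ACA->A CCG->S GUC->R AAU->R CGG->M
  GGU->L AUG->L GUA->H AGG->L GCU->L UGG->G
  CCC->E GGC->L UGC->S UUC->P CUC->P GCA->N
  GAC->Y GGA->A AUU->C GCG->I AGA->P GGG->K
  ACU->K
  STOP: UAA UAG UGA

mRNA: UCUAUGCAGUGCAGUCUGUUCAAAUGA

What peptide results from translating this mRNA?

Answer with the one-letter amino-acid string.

Answer: LASGRPR

Derivation:
start AUG at pos 3
pos 3: AUG -> L; peptide=L
pos 6: CAG -> A; peptide=LA
pos 9: UGC -> S; peptide=LAS
pos 12: AGU -> G; peptide=LASG
pos 15: CUG -> R; peptide=LASGR
pos 18: UUC -> P; peptide=LASGRP
pos 21: AAA -> R; peptide=LASGRPR
pos 24: UGA -> STOP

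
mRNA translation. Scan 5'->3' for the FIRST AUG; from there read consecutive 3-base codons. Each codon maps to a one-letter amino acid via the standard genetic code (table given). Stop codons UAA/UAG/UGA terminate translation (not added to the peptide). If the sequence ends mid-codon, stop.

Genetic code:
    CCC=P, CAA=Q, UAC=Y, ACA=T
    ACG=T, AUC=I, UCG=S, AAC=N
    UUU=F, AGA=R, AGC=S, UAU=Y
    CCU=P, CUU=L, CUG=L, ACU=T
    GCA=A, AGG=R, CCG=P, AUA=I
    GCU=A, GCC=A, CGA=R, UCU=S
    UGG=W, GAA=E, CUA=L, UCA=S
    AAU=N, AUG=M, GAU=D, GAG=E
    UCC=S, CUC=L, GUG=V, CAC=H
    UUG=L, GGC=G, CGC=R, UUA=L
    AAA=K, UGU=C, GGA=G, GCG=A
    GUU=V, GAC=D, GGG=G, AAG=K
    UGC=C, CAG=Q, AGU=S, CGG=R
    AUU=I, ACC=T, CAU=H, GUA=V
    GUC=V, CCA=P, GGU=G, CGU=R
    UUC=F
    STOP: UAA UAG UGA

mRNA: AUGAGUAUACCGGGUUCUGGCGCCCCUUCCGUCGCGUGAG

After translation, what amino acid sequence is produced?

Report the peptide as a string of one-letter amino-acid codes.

Answer: MSIPGSGAPSVA

Derivation:
start AUG at pos 0
pos 0: AUG -> M; peptide=M
pos 3: AGU -> S; peptide=MS
pos 6: AUA -> I; peptide=MSI
pos 9: CCG -> P; peptide=MSIP
pos 12: GGU -> G; peptide=MSIPG
pos 15: UCU -> S; peptide=MSIPGS
pos 18: GGC -> G; peptide=MSIPGSG
pos 21: GCC -> A; peptide=MSIPGSGA
pos 24: CCU -> P; peptide=MSIPGSGAP
pos 27: UCC -> S; peptide=MSIPGSGAPS
pos 30: GUC -> V; peptide=MSIPGSGAPSV
pos 33: GCG -> A; peptide=MSIPGSGAPSVA
pos 36: UGA -> STOP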